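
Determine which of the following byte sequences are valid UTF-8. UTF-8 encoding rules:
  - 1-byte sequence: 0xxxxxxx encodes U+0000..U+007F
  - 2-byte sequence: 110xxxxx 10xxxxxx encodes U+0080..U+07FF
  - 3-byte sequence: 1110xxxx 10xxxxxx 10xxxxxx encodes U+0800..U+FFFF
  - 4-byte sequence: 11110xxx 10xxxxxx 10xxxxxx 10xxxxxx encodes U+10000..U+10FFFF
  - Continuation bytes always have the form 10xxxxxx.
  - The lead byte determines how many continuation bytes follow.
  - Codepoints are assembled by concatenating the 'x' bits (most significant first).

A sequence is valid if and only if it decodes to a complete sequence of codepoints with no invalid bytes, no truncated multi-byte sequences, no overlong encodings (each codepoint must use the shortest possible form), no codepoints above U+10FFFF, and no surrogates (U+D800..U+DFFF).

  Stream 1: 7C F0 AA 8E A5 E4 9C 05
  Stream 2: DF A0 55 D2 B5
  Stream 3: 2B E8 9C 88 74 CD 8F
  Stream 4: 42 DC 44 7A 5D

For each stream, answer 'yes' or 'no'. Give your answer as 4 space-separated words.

Stream 1: error at byte offset 7. INVALID
Stream 2: decodes cleanly. VALID
Stream 3: decodes cleanly. VALID
Stream 4: error at byte offset 2. INVALID

Answer: no yes yes no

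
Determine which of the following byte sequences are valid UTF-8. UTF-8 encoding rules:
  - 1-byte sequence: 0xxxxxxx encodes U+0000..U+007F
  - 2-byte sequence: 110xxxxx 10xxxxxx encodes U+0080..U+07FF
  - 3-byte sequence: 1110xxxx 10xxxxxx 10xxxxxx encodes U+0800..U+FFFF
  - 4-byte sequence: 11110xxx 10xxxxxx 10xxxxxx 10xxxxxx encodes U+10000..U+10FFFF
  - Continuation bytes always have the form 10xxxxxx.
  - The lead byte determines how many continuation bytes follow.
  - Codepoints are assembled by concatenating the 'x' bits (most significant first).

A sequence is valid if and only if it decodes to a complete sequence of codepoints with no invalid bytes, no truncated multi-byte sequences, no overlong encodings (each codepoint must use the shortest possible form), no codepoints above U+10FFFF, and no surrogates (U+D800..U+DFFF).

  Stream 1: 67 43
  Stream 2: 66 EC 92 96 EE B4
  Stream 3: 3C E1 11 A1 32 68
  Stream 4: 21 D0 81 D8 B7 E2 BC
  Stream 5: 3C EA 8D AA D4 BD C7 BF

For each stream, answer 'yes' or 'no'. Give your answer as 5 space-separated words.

Answer: yes no no no yes

Derivation:
Stream 1: decodes cleanly. VALID
Stream 2: error at byte offset 6. INVALID
Stream 3: error at byte offset 2. INVALID
Stream 4: error at byte offset 7. INVALID
Stream 5: decodes cleanly. VALID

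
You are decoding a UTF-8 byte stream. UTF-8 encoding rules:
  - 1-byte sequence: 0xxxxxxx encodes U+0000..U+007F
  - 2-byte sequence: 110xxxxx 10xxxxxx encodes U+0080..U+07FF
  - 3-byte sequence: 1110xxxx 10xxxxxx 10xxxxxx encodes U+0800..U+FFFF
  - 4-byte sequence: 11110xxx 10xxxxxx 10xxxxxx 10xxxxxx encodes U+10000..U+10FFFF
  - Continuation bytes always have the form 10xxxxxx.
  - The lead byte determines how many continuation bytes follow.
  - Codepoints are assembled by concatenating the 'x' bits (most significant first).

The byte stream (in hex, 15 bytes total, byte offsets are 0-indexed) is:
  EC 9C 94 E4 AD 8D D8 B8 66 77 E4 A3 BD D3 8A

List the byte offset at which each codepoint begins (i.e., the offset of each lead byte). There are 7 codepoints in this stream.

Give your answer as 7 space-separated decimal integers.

Byte[0]=EC: 3-byte lead, need 2 cont bytes. acc=0xC
Byte[1]=9C: continuation. acc=(acc<<6)|0x1C=0x31C
Byte[2]=94: continuation. acc=(acc<<6)|0x14=0xC714
Completed: cp=U+C714 (starts at byte 0)
Byte[3]=E4: 3-byte lead, need 2 cont bytes. acc=0x4
Byte[4]=AD: continuation. acc=(acc<<6)|0x2D=0x12D
Byte[5]=8D: continuation. acc=(acc<<6)|0x0D=0x4B4D
Completed: cp=U+4B4D (starts at byte 3)
Byte[6]=D8: 2-byte lead, need 1 cont bytes. acc=0x18
Byte[7]=B8: continuation. acc=(acc<<6)|0x38=0x638
Completed: cp=U+0638 (starts at byte 6)
Byte[8]=66: 1-byte ASCII. cp=U+0066
Byte[9]=77: 1-byte ASCII. cp=U+0077
Byte[10]=E4: 3-byte lead, need 2 cont bytes. acc=0x4
Byte[11]=A3: continuation. acc=(acc<<6)|0x23=0x123
Byte[12]=BD: continuation. acc=(acc<<6)|0x3D=0x48FD
Completed: cp=U+48FD (starts at byte 10)
Byte[13]=D3: 2-byte lead, need 1 cont bytes. acc=0x13
Byte[14]=8A: continuation. acc=(acc<<6)|0x0A=0x4CA
Completed: cp=U+04CA (starts at byte 13)

Answer: 0 3 6 8 9 10 13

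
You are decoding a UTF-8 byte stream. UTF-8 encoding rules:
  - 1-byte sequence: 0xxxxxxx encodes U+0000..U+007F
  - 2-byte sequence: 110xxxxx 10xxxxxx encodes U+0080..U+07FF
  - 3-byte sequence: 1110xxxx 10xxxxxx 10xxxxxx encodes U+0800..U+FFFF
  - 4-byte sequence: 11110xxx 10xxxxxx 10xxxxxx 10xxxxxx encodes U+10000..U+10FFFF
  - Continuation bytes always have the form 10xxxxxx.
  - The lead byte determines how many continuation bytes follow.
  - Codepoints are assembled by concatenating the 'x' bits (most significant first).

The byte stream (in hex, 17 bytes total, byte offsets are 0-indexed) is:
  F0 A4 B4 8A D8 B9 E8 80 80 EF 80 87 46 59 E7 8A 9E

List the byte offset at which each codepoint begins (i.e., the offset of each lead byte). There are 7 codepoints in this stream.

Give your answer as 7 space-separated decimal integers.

Answer: 0 4 6 9 12 13 14

Derivation:
Byte[0]=F0: 4-byte lead, need 3 cont bytes. acc=0x0
Byte[1]=A4: continuation. acc=(acc<<6)|0x24=0x24
Byte[2]=B4: continuation. acc=(acc<<6)|0x34=0x934
Byte[3]=8A: continuation. acc=(acc<<6)|0x0A=0x24D0A
Completed: cp=U+24D0A (starts at byte 0)
Byte[4]=D8: 2-byte lead, need 1 cont bytes. acc=0x18
Byte[5]=B9: continuation. acc=(acc<<6)|0x39=0x639
Completed: cp=U+0639 (starts at byte 4)
Byte[6]=E8: 3-byte lead, need 2 cont bytes. acc=0x8
Byte[7]=80: continuation. acc=(acc<<6)|0x00=0x200
Byte[8]=80: continuation. acc=(acc<<6)|0x00=0x8000
Completed: cp=U+8000 (starts at byte 6)
Byte[9]=EF: 3-byte lead, need 2 cont bytes. acc=0xF
Byte[10]=80: continuation. acc=(acc<<6)|0x00=0x3C0
Byte[11]=87: continuation. acc=(acc<<6)|0x07=0xF007
Completed: cp=U+F007 (starts at byte 9)
Byte[12]=46: 1-byte ASCII. cp=U+0046
Byte[13]=59: 1-byte ASCII. cp=U+0059
Byte[14]=E7: 3-byte lead, need 2 cont bytes. acc=0x7
Byte[15]=8A: continuation. acc=(acc<<6)|0x0A=0x1CA
Byte[16]=9E: continuation. acc=(acc<<6)|0x1E=0x729E
Completed: cp=U+729E (starts at byte 14)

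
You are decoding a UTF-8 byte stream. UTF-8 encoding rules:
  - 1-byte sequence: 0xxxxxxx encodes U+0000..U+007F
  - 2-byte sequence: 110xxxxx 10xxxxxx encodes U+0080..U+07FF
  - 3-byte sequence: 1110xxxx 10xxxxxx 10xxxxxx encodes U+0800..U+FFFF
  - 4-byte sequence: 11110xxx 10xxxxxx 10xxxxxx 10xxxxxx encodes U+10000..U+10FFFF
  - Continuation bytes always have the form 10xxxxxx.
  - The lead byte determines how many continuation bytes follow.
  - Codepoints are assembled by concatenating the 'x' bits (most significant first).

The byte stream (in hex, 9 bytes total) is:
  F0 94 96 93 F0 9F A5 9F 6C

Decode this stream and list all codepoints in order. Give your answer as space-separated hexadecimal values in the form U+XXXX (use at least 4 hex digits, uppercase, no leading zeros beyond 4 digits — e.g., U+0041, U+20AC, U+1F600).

Answer: U+14593 U+1F95F U+006C

Derivation:
Byte[0]=F0: 4-byte lead, need 3 cont bytes. acc=0x0
Byte[1]=94: continuation. acc=(acc<<6)|0x14=0x14
Byte[2]=96: continuation. acc=(acc<<6)|0x16=0x516
Byte[3]=93: continuation. acc=(acc<<6)|0x13=0x14593
Completed: cp=U+14593 (starts at byte 0)
Byte[4]=F0: 4-byte lead, need 3 cont bytes. acc=0x0
Byte[5]=9F: continuation. acc=(acc<<6)|0x1F=0x1F
Byte[6]=A5: continuation. acc=(acc<<6)|0x25=0x7E5
Byte[7]=9F: continuation. acc=(acc<<6)|0x1F=0x1F95F
Completed: cp=U+1F95F (starts at byte 4)
Byte[8]=6C: 1-byte ASCII. cp=U+006C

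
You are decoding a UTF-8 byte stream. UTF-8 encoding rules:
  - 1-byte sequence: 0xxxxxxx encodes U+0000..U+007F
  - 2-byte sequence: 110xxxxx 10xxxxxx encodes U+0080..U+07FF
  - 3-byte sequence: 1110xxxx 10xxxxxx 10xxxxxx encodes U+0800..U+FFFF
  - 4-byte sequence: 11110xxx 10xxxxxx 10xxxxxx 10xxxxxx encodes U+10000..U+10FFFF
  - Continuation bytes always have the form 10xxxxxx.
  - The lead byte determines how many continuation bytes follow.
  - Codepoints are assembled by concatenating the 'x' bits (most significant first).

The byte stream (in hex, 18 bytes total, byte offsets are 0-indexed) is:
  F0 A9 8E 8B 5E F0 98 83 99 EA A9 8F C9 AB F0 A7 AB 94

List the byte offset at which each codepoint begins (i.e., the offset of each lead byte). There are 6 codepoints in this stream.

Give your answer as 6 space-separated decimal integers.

Byte[0]=F0: 4-byte lead, need 3 cont bytes. acc=0x0
Byte[1]=A9: continuation. acc=(acc<<6)|0x29=0x29
Byte[2]=8E: continuation. acc=(acc<<6)|0x0E=0xA4E
Byte[3]=8B: continuation. acc=(acc<<6)|0x0B=0x2938B
Completed: cp=U+2938B (starts at byte 0)
Byte[4]=5E: 1-byte ASCII. cp=U+005E
Byte[5]=F0: 4-byte lead, need 3 cont bytes. acc=0x0
Byte[6]=98: continuation. acc=(acc<<6)|0x18=0x18
Byte[7]=83: continuation. acc=(acc<<6)|0x03=0x603
Byte[8]=99: continuation. acc=(acc<<6)|0x19=0x180D9
Completed: cp=U+180D9 (starts at byte 5)
Byte[9]=EA: 3-byte lead, need 2 cont bytes. acc=0xA
Byte[10]=A9: continuation. acc=(acc<<6)|0x29=0x2A9
Byte[11]=8F: continuation. acc=(acc<<6)|0x0F=0xAA4F
Completed: cp=U+AA4F (starts at byte 9)
Byte[12]=C9: 2-byte lead, need 1 cont bytes. acc=0x9
Byte[13]=AB: continuation. acc=(acc<<6)|0x2B=0x26B
Completed: cp=U+026B (starts at byte 12)
Byte[14]=F0: 4-byte lead, need 3 cont bytes. acc=0x0
Byte[15]=A7: continuation. acc=(acc<<6)|0x27=0x27
Byte[16]=AB: continuation. acc=(acc<<6)|0x2B=0x9EB
Byte[17]=94: continuation. acc=(acc<<6)|0x14=0x27AD4
Completed: cp=U+27AD4 (starts at byte 14)

Answer: 0 4 5 9 12 14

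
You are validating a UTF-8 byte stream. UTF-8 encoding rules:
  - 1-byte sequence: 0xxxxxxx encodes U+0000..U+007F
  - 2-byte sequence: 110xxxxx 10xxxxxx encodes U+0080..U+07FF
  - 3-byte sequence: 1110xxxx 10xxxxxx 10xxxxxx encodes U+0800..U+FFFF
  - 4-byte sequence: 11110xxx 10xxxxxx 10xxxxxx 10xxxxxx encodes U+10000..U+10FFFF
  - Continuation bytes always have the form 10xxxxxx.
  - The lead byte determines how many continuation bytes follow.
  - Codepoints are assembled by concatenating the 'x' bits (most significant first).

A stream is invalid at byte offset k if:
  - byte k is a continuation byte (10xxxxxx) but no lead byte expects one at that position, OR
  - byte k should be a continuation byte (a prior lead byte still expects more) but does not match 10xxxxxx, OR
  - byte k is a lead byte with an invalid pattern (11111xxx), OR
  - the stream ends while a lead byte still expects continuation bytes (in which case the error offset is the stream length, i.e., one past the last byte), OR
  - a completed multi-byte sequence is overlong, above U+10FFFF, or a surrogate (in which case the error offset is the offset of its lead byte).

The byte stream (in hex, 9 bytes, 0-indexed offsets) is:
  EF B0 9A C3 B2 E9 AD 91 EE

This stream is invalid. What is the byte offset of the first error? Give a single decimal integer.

Answer: 9

Derivation:
Byte[0]=EF: 3-byte lead, need 2 cont bytes. acc=0xF
Byte[1]=B0: continuation. acc=(acc<<6)|0x30=0x3F0
Byte[2]=9A: continuation. acc=(acc<<6)|0x1A=0xFC1A
Completed: cp=U+FC1A (starts at byte 0)
Byte[3]=C3: 2-byte lead, need 1 cont bytes. acc=0x3
Byte[4]=B2: continuation. acc=(acc<<6)|0x32=0xF2
Completed: cp=U+00F2 (starts at byte 3)
Byte[5]=E9: 3-byte lead, need 2 cont bytes. acc=0x9
Byte[6]=AD: continuation. acc=(acc<<6)|0x2D=0x26D
Byte[7]=91: continuation. acc=(acc<<6)|0x11=0x9B51
Completed: cp=U+9B51 (starts at byte 5)
Byte[8]=EE: 3-byte lead, need 2 cont bytes. acc=0xE
Byte[9]: stream ended, expected continuation. INVALID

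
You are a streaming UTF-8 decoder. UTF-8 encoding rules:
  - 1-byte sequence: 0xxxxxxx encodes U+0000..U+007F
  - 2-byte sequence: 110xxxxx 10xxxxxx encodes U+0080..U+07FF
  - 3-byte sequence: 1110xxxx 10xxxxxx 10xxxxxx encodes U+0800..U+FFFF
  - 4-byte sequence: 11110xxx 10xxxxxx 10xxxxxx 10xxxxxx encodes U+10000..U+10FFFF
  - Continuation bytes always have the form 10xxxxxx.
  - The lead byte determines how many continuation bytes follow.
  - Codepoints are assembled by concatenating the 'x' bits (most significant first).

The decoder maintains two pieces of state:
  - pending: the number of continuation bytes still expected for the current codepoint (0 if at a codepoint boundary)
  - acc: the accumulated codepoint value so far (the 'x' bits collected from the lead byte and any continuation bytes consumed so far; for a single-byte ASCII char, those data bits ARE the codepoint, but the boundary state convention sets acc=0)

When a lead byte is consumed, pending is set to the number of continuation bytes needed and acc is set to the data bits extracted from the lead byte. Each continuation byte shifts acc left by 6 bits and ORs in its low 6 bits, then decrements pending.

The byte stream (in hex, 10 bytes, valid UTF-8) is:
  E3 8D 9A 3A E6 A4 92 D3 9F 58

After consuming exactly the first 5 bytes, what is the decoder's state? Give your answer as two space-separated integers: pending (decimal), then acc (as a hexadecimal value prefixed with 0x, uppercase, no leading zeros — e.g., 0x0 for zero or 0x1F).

Byte[0]=E3: 3-byte lead. pending=2, acc=0x3
Byte[1]=8D: continuation. acc=(acc<<6)|0x0D=0xCD, pending=1
Byte[2]=9A: continuation. acc=(acc<<6)|0x1A=0x335A, pending=0
Byte[3]=3A: 1-byte. pending=0, acc=0x0
Byte[4]=E6: 3-byte lead. pending=2, acc=0x6

Answer: 2 0x6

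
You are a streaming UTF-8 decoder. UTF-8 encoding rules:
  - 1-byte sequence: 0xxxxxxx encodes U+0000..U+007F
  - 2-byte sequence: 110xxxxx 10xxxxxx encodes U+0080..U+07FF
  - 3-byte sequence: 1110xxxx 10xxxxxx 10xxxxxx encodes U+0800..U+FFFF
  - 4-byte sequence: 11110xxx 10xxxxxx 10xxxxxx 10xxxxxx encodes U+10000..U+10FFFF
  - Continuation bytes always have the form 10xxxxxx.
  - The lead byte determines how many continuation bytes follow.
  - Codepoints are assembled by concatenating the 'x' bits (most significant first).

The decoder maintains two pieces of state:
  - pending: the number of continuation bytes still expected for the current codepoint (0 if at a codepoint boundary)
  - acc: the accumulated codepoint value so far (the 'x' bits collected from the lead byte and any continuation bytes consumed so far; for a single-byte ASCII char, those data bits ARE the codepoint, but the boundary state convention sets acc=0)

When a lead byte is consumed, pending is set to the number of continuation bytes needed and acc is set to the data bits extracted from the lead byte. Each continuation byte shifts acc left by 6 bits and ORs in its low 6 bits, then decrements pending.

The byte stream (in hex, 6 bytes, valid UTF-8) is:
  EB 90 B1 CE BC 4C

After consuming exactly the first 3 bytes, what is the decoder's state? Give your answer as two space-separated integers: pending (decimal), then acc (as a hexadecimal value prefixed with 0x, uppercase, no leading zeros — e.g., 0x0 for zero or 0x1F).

Byte[0]=EB: 3-byte lead. pending=2, acc=0xB
Byte[1]=90: continuation. acc=(acc<<6)|0x10=0x2D0, pending=1
Byte[2]=B1: continuation. acc=(acc<<6)|0x31=0xB431, pending=0

Answer: 0 0xB431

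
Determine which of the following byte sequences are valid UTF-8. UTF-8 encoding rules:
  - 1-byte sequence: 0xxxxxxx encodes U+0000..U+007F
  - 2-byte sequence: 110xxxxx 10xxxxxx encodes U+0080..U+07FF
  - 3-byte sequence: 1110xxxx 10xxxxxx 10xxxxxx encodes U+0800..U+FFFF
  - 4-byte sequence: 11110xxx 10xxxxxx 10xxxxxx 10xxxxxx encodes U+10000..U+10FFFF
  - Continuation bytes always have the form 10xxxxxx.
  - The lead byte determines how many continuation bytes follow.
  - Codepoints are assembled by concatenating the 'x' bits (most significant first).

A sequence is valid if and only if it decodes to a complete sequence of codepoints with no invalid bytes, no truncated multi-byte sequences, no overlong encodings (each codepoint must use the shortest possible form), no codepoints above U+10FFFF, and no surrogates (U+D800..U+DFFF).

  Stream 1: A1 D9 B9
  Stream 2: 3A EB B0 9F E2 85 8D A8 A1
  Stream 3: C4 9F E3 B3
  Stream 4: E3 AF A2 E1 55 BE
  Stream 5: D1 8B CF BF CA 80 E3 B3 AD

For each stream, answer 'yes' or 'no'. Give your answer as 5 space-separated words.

Answer: no no no no yes

Derivation:
Stream 1: error at byte offset 0. INVALID
Stream 2: error at byte offset 7. INVALID
Stream 3: error at byte offset 4. INVALID
Stream 4: error at byte offset 4. INVALID
Stream 5: decodes cleanly. VALID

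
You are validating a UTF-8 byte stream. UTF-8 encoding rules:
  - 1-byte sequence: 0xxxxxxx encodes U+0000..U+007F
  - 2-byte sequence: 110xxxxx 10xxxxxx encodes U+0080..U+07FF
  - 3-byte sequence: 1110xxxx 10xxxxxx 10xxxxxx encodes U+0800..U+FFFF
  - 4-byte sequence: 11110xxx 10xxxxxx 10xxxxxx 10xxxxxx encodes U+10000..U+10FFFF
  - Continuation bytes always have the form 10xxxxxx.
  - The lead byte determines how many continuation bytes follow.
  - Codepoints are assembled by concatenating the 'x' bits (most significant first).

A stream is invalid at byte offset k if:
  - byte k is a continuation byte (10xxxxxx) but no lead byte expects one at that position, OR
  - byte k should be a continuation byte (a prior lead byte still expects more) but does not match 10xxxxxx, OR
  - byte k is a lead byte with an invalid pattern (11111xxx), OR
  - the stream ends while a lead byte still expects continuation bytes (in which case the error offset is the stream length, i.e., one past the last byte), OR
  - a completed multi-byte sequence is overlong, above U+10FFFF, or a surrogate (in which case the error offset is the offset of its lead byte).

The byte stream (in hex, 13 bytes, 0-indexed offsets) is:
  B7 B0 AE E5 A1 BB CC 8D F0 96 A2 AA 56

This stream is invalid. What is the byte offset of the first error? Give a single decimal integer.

Answer: 0

Derivation:
Byte[0]=B7: INVALID lead byte (not 0xxx/110x/1110/11110)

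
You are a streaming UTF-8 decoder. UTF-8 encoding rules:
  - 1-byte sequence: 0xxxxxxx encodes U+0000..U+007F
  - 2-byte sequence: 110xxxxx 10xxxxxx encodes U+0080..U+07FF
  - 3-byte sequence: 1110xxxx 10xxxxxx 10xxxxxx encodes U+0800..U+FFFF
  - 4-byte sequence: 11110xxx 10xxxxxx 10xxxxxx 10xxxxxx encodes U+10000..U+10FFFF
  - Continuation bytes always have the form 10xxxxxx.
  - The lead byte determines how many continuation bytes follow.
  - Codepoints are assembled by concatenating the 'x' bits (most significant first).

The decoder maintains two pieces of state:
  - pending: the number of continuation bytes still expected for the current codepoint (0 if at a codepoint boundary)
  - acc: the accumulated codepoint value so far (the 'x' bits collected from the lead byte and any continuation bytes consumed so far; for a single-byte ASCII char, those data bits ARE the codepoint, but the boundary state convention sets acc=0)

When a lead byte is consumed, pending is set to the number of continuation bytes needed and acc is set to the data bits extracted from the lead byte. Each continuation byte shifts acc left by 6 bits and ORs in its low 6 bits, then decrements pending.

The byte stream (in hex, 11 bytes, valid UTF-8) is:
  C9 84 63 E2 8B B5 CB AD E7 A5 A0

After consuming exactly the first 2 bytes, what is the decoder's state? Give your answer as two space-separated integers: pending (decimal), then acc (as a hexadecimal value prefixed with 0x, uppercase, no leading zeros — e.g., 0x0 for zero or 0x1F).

Byte[0]=C9: 2-byte lead. pending=1, acc=0x9
Byte[1]=84: continuation. acc=(acc<<6)|0x04=0x244, pending=0

Answer: 0 0x244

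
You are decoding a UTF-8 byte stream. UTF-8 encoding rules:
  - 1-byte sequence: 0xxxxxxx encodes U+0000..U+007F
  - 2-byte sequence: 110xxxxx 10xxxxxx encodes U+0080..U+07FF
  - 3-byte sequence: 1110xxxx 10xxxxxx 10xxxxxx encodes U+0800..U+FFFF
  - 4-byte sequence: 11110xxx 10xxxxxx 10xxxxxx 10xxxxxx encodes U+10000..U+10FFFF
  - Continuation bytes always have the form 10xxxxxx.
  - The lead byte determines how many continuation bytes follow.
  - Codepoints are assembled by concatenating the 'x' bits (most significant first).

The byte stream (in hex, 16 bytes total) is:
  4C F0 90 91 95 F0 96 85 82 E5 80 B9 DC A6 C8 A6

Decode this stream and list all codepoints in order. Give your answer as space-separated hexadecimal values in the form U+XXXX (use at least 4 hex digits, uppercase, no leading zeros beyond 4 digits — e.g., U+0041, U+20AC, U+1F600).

Byte[0]=4C: 1-byte ASCII. cp=U+004C
Byte[1]=F0: 4-byte lead, need 3 cont bytes. acc=0x0
Byte[2]=90: continuation. acc=(acc<<6)|0x10=0x10
Byte[3]=91: continuation. acc=(acc<<6)|0x11=0x411
Byte[4]=95: continuation. acc=(acc<<6)|0x15=0x10455
Completed: cp=U+10455 (starts at byte 1)
Byte[5]=F0: 4-byte lead, need 3 cont bytes. acc=0x0
Byte[6]=96: continuation. acc=(acc<<6)|0x16=0x16
Byte[7]=85: continuation. acc=(acc<<6)|0x05=0x585
Byte[8]=82: continuation. acc=(acc<<6)|0x02=0x16142
Completed: cp=U+16142 (starts at byte 5)
Byte[9]=E5: 3-byte lead, need 2 cont bytes. acc=0x5
Byte[10]=80: continuation. acc=(acc<<6)|0x00=0x140
Byte[11]=B9: continuation. acc=(acc<<6)|0x39=0x5039
Completed: cp=U+5039 (starts at byte 9)
Byte[12]=DC: 2-byte lead, need 1 cont bytes. acc=0x1C
Byte[13]=A6: continuation. acc=(acc<<6)|0x26=0x726
Completed: cp=U+0726 (starts at byte 12)
Byte[14]=C8: 2-byte lead, need 1 cont bytes. acc=0x8
Byte[15]=A6: continuation. acc=(acc<<6)|0x26=0x226
Completed: cp=U+0226 (starts at byte 14)

Answer: U+004C U+10455 U+16142 U+5039 U+0726 U+0226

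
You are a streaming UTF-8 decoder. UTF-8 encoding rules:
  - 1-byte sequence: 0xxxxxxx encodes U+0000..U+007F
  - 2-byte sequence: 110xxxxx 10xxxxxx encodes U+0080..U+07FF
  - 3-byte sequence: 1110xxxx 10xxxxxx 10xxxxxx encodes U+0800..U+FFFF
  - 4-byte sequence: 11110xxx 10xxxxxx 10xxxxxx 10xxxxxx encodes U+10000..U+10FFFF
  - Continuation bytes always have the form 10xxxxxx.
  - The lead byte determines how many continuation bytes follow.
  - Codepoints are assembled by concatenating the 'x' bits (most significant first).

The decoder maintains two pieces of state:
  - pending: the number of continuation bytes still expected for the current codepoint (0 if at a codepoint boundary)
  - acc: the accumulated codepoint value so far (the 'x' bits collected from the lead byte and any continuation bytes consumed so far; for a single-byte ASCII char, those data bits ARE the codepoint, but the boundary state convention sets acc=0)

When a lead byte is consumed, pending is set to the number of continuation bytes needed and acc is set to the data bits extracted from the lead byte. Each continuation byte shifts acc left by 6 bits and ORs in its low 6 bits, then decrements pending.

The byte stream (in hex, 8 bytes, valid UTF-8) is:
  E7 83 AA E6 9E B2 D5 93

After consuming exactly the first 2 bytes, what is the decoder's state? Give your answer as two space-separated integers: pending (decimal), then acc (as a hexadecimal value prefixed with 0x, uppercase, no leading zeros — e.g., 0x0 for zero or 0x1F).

Answer: 1 0x1C3

Derivation:
Byte[0]=E7: 3-byte lead. pending=2, acc=0x7
Byte[1]=83: continuation. acc=(acc<<6)|0x03=0x1C3, pending=1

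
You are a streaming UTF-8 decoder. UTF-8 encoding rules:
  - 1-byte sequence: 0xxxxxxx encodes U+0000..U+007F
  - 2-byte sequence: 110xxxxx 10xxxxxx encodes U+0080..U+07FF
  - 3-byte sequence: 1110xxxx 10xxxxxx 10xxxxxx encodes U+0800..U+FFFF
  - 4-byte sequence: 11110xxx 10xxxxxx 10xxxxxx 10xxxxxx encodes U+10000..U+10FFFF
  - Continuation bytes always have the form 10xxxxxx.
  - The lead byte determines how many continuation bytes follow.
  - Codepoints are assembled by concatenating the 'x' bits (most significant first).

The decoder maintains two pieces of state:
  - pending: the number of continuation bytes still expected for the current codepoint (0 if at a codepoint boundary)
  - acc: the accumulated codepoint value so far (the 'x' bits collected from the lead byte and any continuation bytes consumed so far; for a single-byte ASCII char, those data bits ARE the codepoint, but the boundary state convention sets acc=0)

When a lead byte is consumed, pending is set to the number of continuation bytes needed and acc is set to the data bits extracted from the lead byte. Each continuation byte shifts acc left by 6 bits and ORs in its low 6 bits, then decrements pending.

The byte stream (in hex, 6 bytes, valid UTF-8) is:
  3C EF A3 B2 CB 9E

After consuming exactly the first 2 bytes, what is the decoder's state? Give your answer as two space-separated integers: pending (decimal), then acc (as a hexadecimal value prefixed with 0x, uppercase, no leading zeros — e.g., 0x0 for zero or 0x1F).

Byte[0]=3C: 1-byte. pending=0, acc=0x0
Byte[1]=EF: 3-byte lead. pending=2, acc=0xF

Answer: 2 0xF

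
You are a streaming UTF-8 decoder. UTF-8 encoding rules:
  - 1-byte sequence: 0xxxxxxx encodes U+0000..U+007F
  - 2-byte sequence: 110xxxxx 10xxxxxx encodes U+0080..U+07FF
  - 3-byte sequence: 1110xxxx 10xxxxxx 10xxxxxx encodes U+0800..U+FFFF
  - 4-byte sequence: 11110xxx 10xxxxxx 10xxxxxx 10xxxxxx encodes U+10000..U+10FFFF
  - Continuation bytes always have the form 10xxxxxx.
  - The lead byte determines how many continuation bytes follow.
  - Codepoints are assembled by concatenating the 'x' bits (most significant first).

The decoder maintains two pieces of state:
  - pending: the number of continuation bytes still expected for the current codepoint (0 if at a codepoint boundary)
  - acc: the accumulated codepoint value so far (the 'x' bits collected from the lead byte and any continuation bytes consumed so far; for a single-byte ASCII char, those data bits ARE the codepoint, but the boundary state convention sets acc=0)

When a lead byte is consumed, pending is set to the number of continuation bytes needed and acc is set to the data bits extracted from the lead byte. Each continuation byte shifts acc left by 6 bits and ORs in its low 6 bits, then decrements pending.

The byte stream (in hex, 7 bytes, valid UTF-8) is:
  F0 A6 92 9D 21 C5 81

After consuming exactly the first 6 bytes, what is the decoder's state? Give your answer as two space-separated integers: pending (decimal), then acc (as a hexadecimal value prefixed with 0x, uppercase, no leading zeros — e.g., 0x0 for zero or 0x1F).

Byte[0]=F0: 4-byte lead. pending=3, acc=0x0
Byte[1]=A6: continuation. acc=(acc<<6)|0x26=0x26, pending=2
Byte[2]=92: continuation. acc=(acc<<6)|0x12=0x992, pending=1
Byte[3]=9D: continuation. acc=(acc<<6)|0x1D=0x2649D, pending=0
Byte[4]=21: 1-byte. pending=0, acc=0x0
Byte[5]=C5: 2-byte lead. pending=1, acc=0x5

Answer: 1 0x5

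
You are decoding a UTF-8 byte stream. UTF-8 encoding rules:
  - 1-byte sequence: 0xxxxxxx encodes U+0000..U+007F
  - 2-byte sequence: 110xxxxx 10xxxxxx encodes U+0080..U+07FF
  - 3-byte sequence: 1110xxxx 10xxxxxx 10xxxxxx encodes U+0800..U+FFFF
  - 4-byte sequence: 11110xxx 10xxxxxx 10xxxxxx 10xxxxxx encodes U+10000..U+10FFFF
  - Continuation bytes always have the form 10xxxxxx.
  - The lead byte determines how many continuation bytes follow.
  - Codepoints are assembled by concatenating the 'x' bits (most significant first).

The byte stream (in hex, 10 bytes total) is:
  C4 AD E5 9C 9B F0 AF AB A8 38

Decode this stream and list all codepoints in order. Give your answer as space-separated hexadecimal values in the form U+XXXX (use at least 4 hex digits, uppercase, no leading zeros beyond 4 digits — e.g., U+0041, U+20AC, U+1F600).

Answer: U+012D U+571B U+2FAE8 U+0038

Derivation:
Byte[0]=C4: 2-byte lead, need 1 cont bytes. acc=0x4
Byte[1]=AD: continuation. acc=(acc<<6)|0x2D=0x12D
Completed: cp=U+012D (starts at byte 0)
Byte[2]=E5: 3-byte lead, need 2 cont bytes. acc=0x5
Byte[3]=9C: continuation. acc=(acc<<6)|0x1C=0x15C
Byte[4]=9B: continuation. acc=(acc<<6)|0x1B=0x571B
Completed: cp=U+571B (starts at byte 2)
Byte[5]=F0: 4-byte lead, need 3 cont bytes. acc=0x0
Byte[6]=AF: continuation. acc=(acc<<6)|0x2F=0x2F
Byte[7]=AB: continuation. acc=(acc<<6)|0x2B=0xBEB
Byte[8]=A8: continuation. acc=(acc<<6)|0x28=0x2FAE8
Completed: cp=U+2FAE8 (starts at byte 5)
Byte[9]=38: 1-byte ASCII. cp=U+0038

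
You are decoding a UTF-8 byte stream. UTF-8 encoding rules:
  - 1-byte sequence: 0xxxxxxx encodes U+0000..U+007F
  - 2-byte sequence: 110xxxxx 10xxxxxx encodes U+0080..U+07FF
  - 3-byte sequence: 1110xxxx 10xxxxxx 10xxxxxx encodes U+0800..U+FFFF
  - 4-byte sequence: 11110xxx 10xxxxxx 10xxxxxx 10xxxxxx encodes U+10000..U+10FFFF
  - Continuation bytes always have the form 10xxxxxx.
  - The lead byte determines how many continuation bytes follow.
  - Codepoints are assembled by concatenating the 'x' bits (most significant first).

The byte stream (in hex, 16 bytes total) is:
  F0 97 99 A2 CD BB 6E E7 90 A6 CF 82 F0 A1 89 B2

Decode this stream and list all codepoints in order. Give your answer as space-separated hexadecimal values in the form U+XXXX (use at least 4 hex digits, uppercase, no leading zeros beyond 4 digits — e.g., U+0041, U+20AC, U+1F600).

Byte[0]=F0: 4-byte lead, need 3 cont bytes. acc=0x0
Byte[1]=97: continuation. acc=(acc<<6)|0x17=0x17
Byte[2]=99: continuation. acc=(acc<<6)|0x19=0x5D9
Byte[3]=A2: continuation. acc=(acc<<6)|0x22=0x17662
Completed: cp=U+17662 (starts at byte 0)
Byte[4]=CD: 2-byte lead, need 1 cont bytes. acc=0xD
Byte[5]=BB: continuation. acc=(acc<<6)|0x3B=0x37B
Completed: cp=U+037B (starts at byte 4)
Byte[6]=6E: 1-byte ASCII. cp=U+006E
Byte[7]=E7: 3-byte lead, need 2 cont bytes. acc=0x7
Byte[8]=90: continuation. acc=(acc<<6)|0x10=0x1D0
Byte[9]=A6: continuation. acc=(acc<<6)|0x26=0x7426
Completed: cp=U+7426 (starts at byte 7)
Byte[10]=CF: 2-byte lead, need 1 cont bytes. acc=0xF
Byte[11]=82: continuation. acc=(acc<<6)|0x02=0x3C2
Completed: cp=U+03C2 (starts at byte 10)
Byte[12]=F0: 4-byte lead, need 3 cont bytes. acc=0x0
Byte[13]=A1: continuation. acc=(acc<<6)|0x21=0x21
Byte[14]=89: continuation. acc=(acc<<6)|0x09=0x849
Byte[15]=B2: continuation. acc=(acc<<6)|0x32=0x21272
Completed: cp=U+21272 (starts at byte 12)

Answer: U+17662 U+037B U+006E U+7426 U+03C2 U+21272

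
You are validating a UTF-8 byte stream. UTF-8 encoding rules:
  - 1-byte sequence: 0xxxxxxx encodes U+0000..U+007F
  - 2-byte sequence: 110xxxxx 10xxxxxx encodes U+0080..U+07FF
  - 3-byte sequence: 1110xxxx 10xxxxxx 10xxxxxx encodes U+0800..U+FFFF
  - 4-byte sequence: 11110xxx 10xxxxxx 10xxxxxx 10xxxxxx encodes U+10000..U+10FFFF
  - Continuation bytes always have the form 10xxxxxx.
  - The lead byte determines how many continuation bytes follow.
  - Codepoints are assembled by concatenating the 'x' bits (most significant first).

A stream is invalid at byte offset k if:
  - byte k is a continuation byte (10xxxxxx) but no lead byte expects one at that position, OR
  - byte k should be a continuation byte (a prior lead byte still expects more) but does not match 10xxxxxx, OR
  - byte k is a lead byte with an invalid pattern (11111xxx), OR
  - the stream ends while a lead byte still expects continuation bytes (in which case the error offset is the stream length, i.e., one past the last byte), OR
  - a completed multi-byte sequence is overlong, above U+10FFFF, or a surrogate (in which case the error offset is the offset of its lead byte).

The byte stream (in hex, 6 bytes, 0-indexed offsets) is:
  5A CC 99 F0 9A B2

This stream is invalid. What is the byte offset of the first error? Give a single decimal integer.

Answer: 6

Derivation:
Byte[0]=5A: 1-byte ASCII. cp=U+005A
Byte[1]=CC: 2-byte lead, need 1 cont bytes. acc=0xC
Byte[2]=99: continuation. acc=(acc<<6)|0x19=0x319
Completed: cp=U+0319 (starts at byte 1)
Byte[3]=F0: 4-byte lead, need 3 cont bytes. acc=0x0
Byte[4]=9A: continuation. acc=(acc<<6)|0x1A=0x1A
Byte[5]=B2: continuation. acc=(acc<<6)|0x32=0x6B2
Byte[6]: stream ended, expected continuation. INVALID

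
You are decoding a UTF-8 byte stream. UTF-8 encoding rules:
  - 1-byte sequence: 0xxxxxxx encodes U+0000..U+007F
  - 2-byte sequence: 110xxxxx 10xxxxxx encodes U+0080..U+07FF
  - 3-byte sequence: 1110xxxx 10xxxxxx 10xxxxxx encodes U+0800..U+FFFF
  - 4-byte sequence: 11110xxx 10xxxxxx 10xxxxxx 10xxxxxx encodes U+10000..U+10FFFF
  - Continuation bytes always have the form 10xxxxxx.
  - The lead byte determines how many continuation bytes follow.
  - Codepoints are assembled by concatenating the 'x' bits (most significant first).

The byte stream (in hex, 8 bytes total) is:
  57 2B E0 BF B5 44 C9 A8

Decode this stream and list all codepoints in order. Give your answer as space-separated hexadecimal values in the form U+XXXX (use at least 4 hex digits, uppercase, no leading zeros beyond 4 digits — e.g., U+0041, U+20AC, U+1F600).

Answer: U+0057 U+002B U+0FF5 U+0044 U+0268

Derivation:
Byte[0]=57: 1-byte ASCII. cp=U+0057
Byte[1]=2B: 1-byte ASCII. cp=U+002B
Byte[2]=E0: 3-byte lead, need 2 cont bytes. acc=0x0
Byte[3]=BF: continuation. acc=(acc<<6)|0x3F=0x3F
Byte[4]=B5: continuation. acc=(acc<<6)|0x35=0xFF5
Completed: cp=U+0FF5 (starts at byte 2)
Byte[5]=44: 1-byte ASCII. cp=U+0044
Byte[6]=C9: 2-byte lead, need 1 cont bytes. acc=0x9
Byte[7]=A8: continuation. acc=(acc<<6)|0x28=0x268
Completed: cp=U+0268 (starts at byte 6)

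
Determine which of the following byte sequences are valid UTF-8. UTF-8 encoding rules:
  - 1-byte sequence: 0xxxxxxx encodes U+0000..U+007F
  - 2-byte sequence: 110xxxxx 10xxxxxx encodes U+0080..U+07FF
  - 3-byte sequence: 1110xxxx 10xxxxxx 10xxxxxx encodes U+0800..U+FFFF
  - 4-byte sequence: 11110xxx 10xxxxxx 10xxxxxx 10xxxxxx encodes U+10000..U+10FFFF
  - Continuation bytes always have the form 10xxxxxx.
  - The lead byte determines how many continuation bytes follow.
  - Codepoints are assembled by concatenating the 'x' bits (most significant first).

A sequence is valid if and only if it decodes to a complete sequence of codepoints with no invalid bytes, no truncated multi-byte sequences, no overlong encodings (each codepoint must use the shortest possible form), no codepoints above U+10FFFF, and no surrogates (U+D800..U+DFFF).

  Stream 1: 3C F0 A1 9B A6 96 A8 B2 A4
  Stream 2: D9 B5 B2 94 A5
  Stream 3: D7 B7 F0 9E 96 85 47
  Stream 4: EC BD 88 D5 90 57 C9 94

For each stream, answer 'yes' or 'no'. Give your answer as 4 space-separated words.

Stream 1: error at byte offset 5. INVALID
Stream 2: error at byte offset 2. INVALID
Stream 3: decodes cleanly. VALID
Stream 4: decodes cleanly. VALID

Answer: no no yes yes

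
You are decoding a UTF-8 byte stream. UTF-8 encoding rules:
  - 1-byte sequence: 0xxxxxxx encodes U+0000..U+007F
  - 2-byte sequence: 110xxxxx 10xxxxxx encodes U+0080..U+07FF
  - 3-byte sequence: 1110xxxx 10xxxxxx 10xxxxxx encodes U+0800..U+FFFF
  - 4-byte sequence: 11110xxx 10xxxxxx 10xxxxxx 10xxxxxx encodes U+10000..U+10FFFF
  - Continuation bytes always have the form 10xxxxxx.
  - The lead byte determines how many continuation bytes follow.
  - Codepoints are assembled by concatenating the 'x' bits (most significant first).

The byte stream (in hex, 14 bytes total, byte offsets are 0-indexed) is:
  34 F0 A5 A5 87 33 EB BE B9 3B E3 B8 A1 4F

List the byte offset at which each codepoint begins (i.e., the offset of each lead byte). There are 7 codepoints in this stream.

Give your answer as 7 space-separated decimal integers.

Byte[0]=34: 1-byte ASCII. cp=U+0034
Byte[1]=F0: 4-byte lead, need 3 cont bytes. acc=0x0
Byte[2]=A5: continuation. acc=(acc<<6)|0x25=0x25
Byte[3]=A5: continuation. acc=(acc<<6)|0x25=0x965
Byte[4]=87: continuation. acc=(acc<<6)|0x07=0x25947
Completed: cp=U+25947 (starts at byte 1)
Byte[5]=33: 1-byte ASCII. cp=U+0033
Byte[6]=EB: 3-byte lead, need 2 cont bytes. acc=0xB
Byte[7]=BE: continuation. acc=(acc<<6)|0x3E=0x2FE
Byte[8]=B9: continuation. acc=(acc<<6)|0x39=0xBFB9
Completed: cp=U+BFB9 (starts at byte 6)
Byte[9]=3B: 1-byte ASCII. cp=U+003B
Byte[10]=E3: 3-byte lead, need 2 cont bytes. acc=0x3
Byte[11]=B8: continuation. acc=(acc<<6)|0x38=0xF8
Byte[12]=A1: continuation. acc=(acc<<6)|0x21=0x3E21
Completed: cp=U+3E21 (starts at byte 10)
Byte[13]=4F: 1-byte ASCII. cp=U+004F

Answer: 0 1 5 6 9 10 13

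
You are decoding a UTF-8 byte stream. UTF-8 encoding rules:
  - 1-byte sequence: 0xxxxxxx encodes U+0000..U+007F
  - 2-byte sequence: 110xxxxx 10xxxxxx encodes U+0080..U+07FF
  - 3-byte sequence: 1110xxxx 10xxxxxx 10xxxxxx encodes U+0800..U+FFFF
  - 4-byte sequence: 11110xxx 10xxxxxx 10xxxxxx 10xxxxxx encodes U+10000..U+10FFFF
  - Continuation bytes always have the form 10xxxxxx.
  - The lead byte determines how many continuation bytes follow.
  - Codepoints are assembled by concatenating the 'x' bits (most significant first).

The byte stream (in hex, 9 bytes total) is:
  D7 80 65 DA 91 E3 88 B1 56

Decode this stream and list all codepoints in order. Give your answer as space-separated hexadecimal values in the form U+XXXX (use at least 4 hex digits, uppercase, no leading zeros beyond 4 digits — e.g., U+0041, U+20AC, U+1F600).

Answer: U+05C0 U+0065 U+0691 U+3231 U+0056

Derivation:
Byte[0]=D7: 2-byte lead, need 1 cont bytes. acc=0x17
Byte[1]=80: continuation. acc=(acc<<6)|0x00=0x5C0
Completed: cp=U+05C0 (starts at byte 0)
Byte[2]=65: 1-byte ASCII. cp=U+0065
Byte[3]=DA: 2-byte lead, need 1 cont bytes. acc=0x1A
Byte[4]=91: continuation. acc=(acc<<6)|0x11=0x691
Completed: cp=U+0691 (starts at byte 3)
Byte[5]=E3: 3-byte lead, need 2 cont bytes. acc=0x3
Byte[6]=88: continuation. acc=(acc<<6)|0x08=0xC8
Byte[7]=B1: continuation. acc=(acc<<6)|0x31=0x3231
Completed: cp=U+3231 (starts at byte 5)
Byte[8]=56: 1-byte ASCII. cp=U+0056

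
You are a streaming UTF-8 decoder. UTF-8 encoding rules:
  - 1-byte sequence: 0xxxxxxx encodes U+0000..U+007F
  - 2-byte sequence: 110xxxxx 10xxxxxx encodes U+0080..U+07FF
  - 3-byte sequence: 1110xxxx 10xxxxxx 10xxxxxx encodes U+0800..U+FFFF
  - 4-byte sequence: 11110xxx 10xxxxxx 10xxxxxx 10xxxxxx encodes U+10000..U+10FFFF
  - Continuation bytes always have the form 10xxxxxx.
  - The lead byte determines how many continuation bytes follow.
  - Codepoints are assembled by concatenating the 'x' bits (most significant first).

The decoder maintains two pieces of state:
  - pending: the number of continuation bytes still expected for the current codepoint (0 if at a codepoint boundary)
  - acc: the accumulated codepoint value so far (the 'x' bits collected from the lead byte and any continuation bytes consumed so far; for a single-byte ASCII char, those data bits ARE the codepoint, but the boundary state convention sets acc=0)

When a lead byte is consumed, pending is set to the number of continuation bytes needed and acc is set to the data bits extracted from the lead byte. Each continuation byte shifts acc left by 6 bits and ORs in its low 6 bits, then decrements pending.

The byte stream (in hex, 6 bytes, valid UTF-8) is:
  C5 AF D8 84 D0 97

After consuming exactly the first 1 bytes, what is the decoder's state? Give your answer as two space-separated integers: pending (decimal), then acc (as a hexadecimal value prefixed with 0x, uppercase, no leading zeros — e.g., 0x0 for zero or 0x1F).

Answer: 1 0x5

Derivation:
Byte[0]=C5: 2-byte lead. pending=1, acc=0x5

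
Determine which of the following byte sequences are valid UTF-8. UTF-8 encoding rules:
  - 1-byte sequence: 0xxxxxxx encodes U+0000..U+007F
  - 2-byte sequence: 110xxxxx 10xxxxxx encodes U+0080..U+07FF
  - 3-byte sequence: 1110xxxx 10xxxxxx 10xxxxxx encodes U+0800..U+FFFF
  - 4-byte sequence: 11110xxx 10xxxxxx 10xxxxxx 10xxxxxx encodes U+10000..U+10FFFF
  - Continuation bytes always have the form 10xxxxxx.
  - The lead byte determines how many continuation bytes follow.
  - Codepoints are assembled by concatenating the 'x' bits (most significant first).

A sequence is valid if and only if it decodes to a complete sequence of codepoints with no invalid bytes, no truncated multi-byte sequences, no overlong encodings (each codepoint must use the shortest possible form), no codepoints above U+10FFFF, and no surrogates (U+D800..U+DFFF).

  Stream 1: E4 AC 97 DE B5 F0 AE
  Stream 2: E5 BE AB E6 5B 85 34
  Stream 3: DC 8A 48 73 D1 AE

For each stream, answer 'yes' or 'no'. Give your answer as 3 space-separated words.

Answer: no no yes

Derivation:
Stream 1: error at byte offset 7. INVALID
Stream 2: error at byte offset 4. INVALID
Stream 3: decodes cleanly. VALID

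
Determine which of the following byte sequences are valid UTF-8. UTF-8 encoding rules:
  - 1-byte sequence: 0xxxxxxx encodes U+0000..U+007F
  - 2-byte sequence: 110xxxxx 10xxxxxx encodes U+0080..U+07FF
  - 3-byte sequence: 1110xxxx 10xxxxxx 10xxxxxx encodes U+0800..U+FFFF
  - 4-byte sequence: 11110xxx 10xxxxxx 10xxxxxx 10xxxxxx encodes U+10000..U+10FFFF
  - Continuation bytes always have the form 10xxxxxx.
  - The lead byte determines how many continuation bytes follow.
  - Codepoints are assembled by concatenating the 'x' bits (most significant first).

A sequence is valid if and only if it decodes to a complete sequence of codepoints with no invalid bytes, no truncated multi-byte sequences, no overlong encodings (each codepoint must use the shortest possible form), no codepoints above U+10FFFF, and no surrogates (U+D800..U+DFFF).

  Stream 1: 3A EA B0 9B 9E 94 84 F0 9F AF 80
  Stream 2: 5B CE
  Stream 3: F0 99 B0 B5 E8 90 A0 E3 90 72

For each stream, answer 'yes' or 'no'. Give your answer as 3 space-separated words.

Stream 1: error at byte offset 4. INVALID
Stream 2: error at byte offset 2. INVALID
Stream 3: error at byte offset 9. INVALID

Answer: no no no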